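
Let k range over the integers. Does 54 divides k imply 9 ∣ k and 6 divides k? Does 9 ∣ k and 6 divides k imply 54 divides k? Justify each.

[⇒] If 54 ∣ k, write k = 54q. Since 54 = 6·9, k = 9·(6q), so 9 ∣ k; and since 54 = 9·6, k = 6·(9q), so 6 ∣ k.

[⇐] This fails: take k = 18. Both 9 ∣ 18 and 6 ∣ 18, yet 18 is not a multiple of 54 (since 18 = 0·54 + 18), so 54 ∤ 18.

The forward direction holds; the converse fails.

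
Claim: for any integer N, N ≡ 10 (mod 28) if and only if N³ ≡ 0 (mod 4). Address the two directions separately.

Only the forward implication holds.

[⇒] Suppose N ≡ 10 (mod 28). Then N³ ≡ 10³ = 1000 (mod 28), and since 4 ∣ 28, also N³ ≡ 0 (mod 4).

[⇐] This fails: take N = 0. Then 0³ = 0 ≡ 0 (mod 4), yet 0 ≡ 0 (mod 28), not 10.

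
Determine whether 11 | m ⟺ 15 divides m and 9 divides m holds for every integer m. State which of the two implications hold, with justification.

Neither implication holds.

(→) This fails: take m = 11. Certainly 11 ∣ 11, but 15 ∤ 11.

(←) This fails: take m = 45. Both 15 ∣ 45 and 9 ∣ 45, yet 45 is not a multiple of 11 (since 45 = 4·11 + 1), so 11 ∤ 45.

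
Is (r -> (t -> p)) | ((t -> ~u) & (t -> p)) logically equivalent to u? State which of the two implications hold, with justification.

Neither direction holds.

(⟹) This fails. Under u = F, t = F, p = F, r = F, the left side is true but the right side is false.

(⟸) This fails. Under u = T, t = T, p = F, r = T, the left side is false but the right side is true.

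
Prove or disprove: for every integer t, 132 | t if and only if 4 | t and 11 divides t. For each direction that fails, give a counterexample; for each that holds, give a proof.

[⇒] If 132 ∣ t, write t = 132q. Since 132 = 33·4, t = 4·(33q), so 4 ∣ t; and since 132 = 12·11, t = 11·(12q), so 11 ∣ t.

[⇐] This fails: take t = 44. Both 4 ∣ 44 and 11 ∣ 44, yet 44 is not a multiple of 132 (since 44 = 0·132 + 44), so 132 ∤ 44.

Only the forward direction holds.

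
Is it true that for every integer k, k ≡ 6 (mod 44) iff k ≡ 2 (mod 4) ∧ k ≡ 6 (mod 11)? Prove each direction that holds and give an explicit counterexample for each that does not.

Both implications hold.

Forward direction. Suppose k ≡ 6 (mod 44); write k = 44j + 6. Since 4 ∣ 44, reducing mod 4 gives k ≡ 6 ≡ 2 (mod 4); since 11 ∣ 44, reducing mod 11 gives k ≡ 6 (mod 11).

Converse. If k ≡ 2 (mod 4) and k ≡ 6 (mod 11), then by the Chinese remainder theorem k ≡ 6 (mod 44). This is exactly k ≡ 6 (mod 44).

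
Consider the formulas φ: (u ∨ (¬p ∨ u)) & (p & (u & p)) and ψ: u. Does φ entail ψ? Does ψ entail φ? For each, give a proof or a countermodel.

[⇒] Assume the antecedent. If p is true, the antecedent forces (p = T, u = T), and u holds there. If p is false, the antecedent cannot hold. Either way u holds.

[⇐] This fails. Under p = F, u = T, the left side is false but the right side is true.

Only the forward direction holds.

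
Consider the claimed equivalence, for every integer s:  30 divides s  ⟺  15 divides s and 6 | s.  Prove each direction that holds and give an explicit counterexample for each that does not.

(⇒) If 30 ∣ s, write s = 30q. Since 30 = 2·15, s = 15·(2q), so 15 ∣ s; and since 30 = 5·6, s = 6·(5q), so 6 ∣ s.

(⇐) Suppose 15 ∣ s and 6 ∣ s. Any common multiple of 15 and 6 is a multiple of their lcm; here lcm(15, 6) = 15·6/gcd(15, 6) = 90/3 = 30, so 30 ∣ s.

The biconditional holds.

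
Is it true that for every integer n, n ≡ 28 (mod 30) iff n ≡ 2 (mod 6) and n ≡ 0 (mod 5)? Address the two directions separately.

Neither implication holds.

[⇒] This fails: n = 28 gives 28 ≡ 28 (mod 30) but 28 ≡ 4 (mod 6), so the conjunction on the right does not hold.

[⇐] This fails: n = 20 satisfies both congruences on the right (20 ≡ 2 mod 6 and 20 ≡ 0 mod 5) yet 20 ≡ 20 (mod 30), not 28.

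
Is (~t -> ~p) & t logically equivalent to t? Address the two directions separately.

Both directions hold; the statement is true.

Forward direction. Assume the antecedent. If t is true, t reduces to true regardless of the other variables. If t is false, the antecedent cannot hold. Either way t holds.

Converse. Assume the antecedent. If t is true, (~t -> ~p) & t reduces to true regardless of the other variables. If t is false, the antecedent cannot hold. Either way (~t -> ~p) & t holds.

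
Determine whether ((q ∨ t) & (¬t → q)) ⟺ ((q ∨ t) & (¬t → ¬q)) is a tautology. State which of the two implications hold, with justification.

Not equivalent: only (⇐) holds.

(⇐) Assume the antecedent. If t is true, (q ∨ t) & (¬t → q) reduces to true regardless of the other variables. If t is false, the antecedent cannot hold. Either way (q ∨ t) & (¬t → q) holds.

(⇒) This fails. Under t = F, q = T, the left side is true but the right side is false.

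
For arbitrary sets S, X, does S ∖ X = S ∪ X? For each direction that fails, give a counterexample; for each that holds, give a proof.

The sets are not equal: only the forward inclusion holds.

Forward inclusion. Let x ∈ S ∖ X. Then x ∈ S and x ∉ X, from which x ∈ S ∪ X.

Reverse inclusion. This inclusion fails. Take S = ∅, X = {1}; then 1 ∈ S ∪ X but 1 ∉ S ∖ X.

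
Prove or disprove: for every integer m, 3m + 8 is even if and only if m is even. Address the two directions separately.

(←) Suppose m is even; write m = 2j. Then 3m + 8 = 3·(2j) + 8 = 2·3j + 8, which is even.

(→) Suppose 3m + 8 is even. Since 3 is odd, 3m and m have the same parity, so 3m + 8 ≡ m + 8 (mod 2). As 8 is even, 3m + 8 is even exactly when m is even. Thus m is even.

Equivalent; both directions hold.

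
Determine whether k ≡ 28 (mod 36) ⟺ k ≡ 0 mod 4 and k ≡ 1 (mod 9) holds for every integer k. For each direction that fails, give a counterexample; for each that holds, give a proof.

Both directions hold.

(⟸) If k ≡ 0 (mod 4) and k ≡ 1 (mod 9), then by the Chinese remainder theorem k ≡ 28 (mod 36). This is exactly k ≡ 28 (mod 36).

(⟹) Suppose k ≡ 28 (mod 36); write k = 36j + 28. Since 4 ∣ 36, reducing mod 4 gives k ≡ 28 ≡ 0 (mod 4); since 9 ∣ 36, reducing mod 9 gives k ≡ 28 ≡ 1 (mod 9).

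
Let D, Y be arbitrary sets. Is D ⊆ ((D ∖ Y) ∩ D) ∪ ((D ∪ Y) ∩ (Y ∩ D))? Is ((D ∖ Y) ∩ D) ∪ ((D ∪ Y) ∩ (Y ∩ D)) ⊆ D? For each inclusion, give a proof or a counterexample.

Both inclusions hold.

(⊆) Let x ∈ D. Then either x ∈ D and x ∉ Y; or x ∈ D ∩ Y. In each case x ∈ ((D ∖ Y) ∩ D) ∪ ((D ∪ Y) ∩ (Y ∩ D)), so D ⊆ ((D ∖ Y) ∩ D) ∪ ((D ∪ Y) ∩ (Y ∩ D)).

(⊇) Let x ∈ ((D ∖ Y) ∩ D) ∪ ((D ∪ Y) ∩ (Y ∩ D)). Then either x ∈ D and x ∉ Y; or x ∈ D ∩ Y. In each case x ∈ D, so ((D ∖ Y) ∩ D) ∪ ((D ∪ Y) ∩ (Y ∩ D)) ⊆ D.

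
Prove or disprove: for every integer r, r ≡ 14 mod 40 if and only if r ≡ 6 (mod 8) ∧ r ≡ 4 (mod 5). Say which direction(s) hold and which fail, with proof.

Both implications hold.

(←) If r ≡ 6 (mod 8) and r ≡ 4 (mod 5), then by the Chinese remainder theorem r ≡ 14 (mod 40). This is exactly r ≡ 14 (mod 40).

(→) Suppose r ≡ 14 (mod 40); write r = 40j + 14. Since 8 ∣ 40, reducing mod 8 gives r ≡ 14 ≡ 6 (mod 8); since 5 ∣ 40, reducing mod 5 gives r ≡ 14 ≡ 4 (mod 5).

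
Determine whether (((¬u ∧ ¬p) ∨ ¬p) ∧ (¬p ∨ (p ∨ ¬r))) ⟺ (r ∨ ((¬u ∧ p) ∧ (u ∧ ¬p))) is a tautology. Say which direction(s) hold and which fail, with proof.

(⇒) fails and (⇐) fails.

(→) This fails. Under p = F, r = F, u = F, the left side is true but the right side is false.

(←) This fails. Under p = T, r = T, u = F, the left side is false but the right side is true.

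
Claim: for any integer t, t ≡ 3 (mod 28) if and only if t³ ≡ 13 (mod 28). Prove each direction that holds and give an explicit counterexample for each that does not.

Neither implication holds.

(⟹) This fails: take t = 3. Then 3 ≡ 3 (mod 28), but 3³ = 27 ≡ 27 (mod 28), not 13.

(⟸) This fails: take t = 5. Then 5³ = 125 ≡ 13 (mod 28), yet 5 ≡ 5 (mod 28), not 3.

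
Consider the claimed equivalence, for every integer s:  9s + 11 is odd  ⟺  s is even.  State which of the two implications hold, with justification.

The biconditional holds.

(←) Suppose s is even; write s = 2j. Then 9s + 11 = 9·(2j) + 11 = 2·9j + 11, which is odd.

(→) Suppose 9s + 11 is odd. Since 9 is odd, 9s and s have the same parity, so 9s + 11 ≡ s + 11 (mod 2). As 11 is odd, 9s + 11 is odd exactly when s is even. Thus s is even.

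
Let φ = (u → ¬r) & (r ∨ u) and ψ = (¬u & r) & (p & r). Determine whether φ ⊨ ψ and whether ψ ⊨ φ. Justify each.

(⟹) This fails. Under p = F, r = T, u = F, the left side is true but the right side is false.

(⟸) Assume the antecedent. If p is true, the antecedent forces (p = T, r = T, u = F), and (u → ¬r) & (r ∨ u) holds there. If p is false, the antecedent cannot hold. Either way (u → ¬r) & (r ∨ u) holds.

Only the converse holds.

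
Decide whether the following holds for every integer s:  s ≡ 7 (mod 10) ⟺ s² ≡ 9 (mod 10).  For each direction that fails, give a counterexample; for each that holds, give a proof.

(→) Suppose s ≡ 7 (mod 10). Write s = 10j + 7. Then (10j + 7)² = 100j² + 140j + 49 = 10(10j² + 14j + 4) + 9, so s² ≡ 9 (mod 10).

(←) This fails: take s = 3. Then 3² = 9 ≡ 9 (mod 10), yet 3 ≡ 3 (mod 10), not 7.

(⇒) holds; (⇐) fails.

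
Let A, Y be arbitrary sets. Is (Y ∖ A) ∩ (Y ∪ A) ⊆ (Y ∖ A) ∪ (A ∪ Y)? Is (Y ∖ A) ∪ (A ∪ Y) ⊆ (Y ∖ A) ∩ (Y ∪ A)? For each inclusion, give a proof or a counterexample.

Only the forward inclusion holds.

Forward inclusion. Let x ∈ (Y ∖ A) ∩ (Y ∪ A). Then x ∈ Y and x ∉ A, from which x ∈ (Y ∖ A) ∪ (A ∪ Y).

Reverse inclusion. This inclusion fails. Take A = {1}, Y = ∅; then 1 ∈ (Y ∖ A) ∪ (A ∪ Y) but 1 ∉ (Y ∖ A) ∩ (Y ∪ A).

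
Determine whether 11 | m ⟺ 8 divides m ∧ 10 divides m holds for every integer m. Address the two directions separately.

(→) This fails: take m = 11. Certainly 11 ∣ 11, but 8 ∤ 11.

(←) This fails: take m = 40. Both 8 ∣ 40 and 10 ∣ 40, yet 40 is not a multiple of 11 (since 40 = 3·11 + 7), so 11 ∤ 40.

Neither implication holds.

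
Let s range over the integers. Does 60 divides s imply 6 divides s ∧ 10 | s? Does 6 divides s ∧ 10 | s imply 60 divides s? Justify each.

Only the forward implication holds.

(→) If 60 ∣ s, write s = 60q. Since 60 = 10·6, s = 6·(10q), so 6 ∣ s; and since 60 = 6·10, s = 10·(6q), so 10 ∣ s.

(←) This fails: take s = 30. Both 6 ∣ 30 and 10 ∣ 30, yet 30 is not a multiple of 60 (since 30 = 0·60 + 30), so 60 ∤ 30.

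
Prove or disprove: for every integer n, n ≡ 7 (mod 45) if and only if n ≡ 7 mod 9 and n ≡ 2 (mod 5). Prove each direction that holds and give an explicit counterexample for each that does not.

The biconditional holds.

[⇒] Suppose n ≡ 7 (mod 45); write n = 45j + 7. Since 9 ∣ 45, reducing mod 9 gives n ≡ 7 (mod 9); since 5 ∣ 45, reducing mod 5 gives n ≡ 7 ≡ 2 (mod 5).

[⇐] Conversely, if n ≡ 7 (mod 9) and n ≡ 2 (mod 5), then by the Chinese remainder theorem n ≡ 7 (mod 45). This is exactly n ≡ 7 (mod 45).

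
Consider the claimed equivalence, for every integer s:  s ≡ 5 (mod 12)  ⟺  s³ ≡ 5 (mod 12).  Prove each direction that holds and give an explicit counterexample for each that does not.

Equivalent; both directions hold.

(⟹) Suppose s ≡ 5 (mod 12). Write s = 12j + 5. Then (12j + 5)³ = 1728j³ + 2160j² + 900j + 125 = 12(144j³ + 180j² + 75j + 10) + 5, so s³ ≡ 5 (mod 12).

(⟸) For the converse, argue contrapositively. If s ≢ 5 (mod 12), then s is congruent to one of 0, 1, 2, 3, 4, 6, 7, 8, 9, 10, 11 modulo 12, and these give s³ ≡ 0, 1, 8, 3, 4, 0, 7, 8, 9, 4, 11 respectively — never 5.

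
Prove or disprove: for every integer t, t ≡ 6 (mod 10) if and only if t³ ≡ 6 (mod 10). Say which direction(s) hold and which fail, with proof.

(⇐) For the converse, argue contrapositively. If t ≢ 6 (mod 10), then t is congruent to one of 0, 1, 2, 3, 4, 5, 7, 8, 9 modulo 10, and these give t³ ≡ 0, 1, 8, 7, 4, 5, 3, 2, 9 respectively — never 6.

(⇒) Suppose t ≡ 6 (mod 10). Write t = 10j + 6. Then (10j + 6)³ = 1000j³ + 1800j² + 1080j + 216 = 10(100j³ + 180j² + 108j + 21) + 6, so t³ ≡ 6 (mod 10).

The biconditional holds.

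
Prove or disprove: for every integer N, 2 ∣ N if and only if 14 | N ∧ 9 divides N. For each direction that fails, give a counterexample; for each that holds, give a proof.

(→) This fails: take N = 2. Certainly 2 ∣ 2, but 14 ∤ 2.

(←) Suppose 14 ∣ N and 9 ∣ N. Any common multiple of 14 and 9 is a multiple of their lcm; here gcd(14, 9) = 1, so lcm(14, 9) = 14·9 = 126, so 126 ∣ N. Since 2 ∣ 126, it follows that 2 ∣ N.

The forward direction fails; the converse holds.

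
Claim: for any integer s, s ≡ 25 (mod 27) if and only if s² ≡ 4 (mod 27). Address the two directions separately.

Not equivalent: only (⇒) holds.

(⟹) Suppose s ≡ 25 (mod 27). Write s = 27j + 25. Then (27j + 25)² = 729j² + 1350j + 625 = 27(27j² + 50j + 23) + 4, so s² ≡ 4 (mod 27).

(⟸) This fails: take s = 2. Then 2² = 4 ≡ 4 (mod 27), yet 2 ≡ 2 (mod 27), not 25.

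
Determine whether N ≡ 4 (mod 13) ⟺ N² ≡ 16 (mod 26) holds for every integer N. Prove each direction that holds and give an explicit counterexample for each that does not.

Neither implication holds.

(⟹) This fails: take N = 17. Then 17 ≡ 4 (mod 13), but 17² = 289 ≡ 3 (mod 26), not 16.

(⟸) This fails: take N = 22. Then 22² = 484 ≡ 16 (mod 26), yet 22 ≡ 9 (mod 13), not 4.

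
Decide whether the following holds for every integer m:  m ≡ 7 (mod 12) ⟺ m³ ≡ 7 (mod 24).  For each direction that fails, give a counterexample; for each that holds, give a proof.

Only the reverse direction holds.

(→) This fails: take m = 19. Then 19 ≡ 7 (mod 12), but 19³ = 6859 ≡ 19 (mod 24), not 7.

(←) Conversely, the residues r modulo 24 with r³ ≡ 7 (mod 24) are exactly {7}, and each is ≡ 7 (mod 12).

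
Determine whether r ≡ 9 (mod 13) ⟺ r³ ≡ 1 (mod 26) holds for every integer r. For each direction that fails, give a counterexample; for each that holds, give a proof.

Both directions fail.

(⇒) This fails: take r = 22. Then 22 ≡ 9 (mod 13), but 22³ = 10648 ≡ 14 (mod 26), not 1.

(⇐) This fails: take r = 1. Then 1³ = 1 ≡ 1 (mod 26), yet 1 ≡ 1 (mod 13), not 9.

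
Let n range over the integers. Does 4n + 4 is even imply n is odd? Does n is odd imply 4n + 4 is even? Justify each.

Forward direction. This fails: take n = 0. Then 4n + 4 = 4, which is even, yet n = 0 is even, not odd.

Converse. Suppose n is odd. Since 4 is even, 4n is even for every n, so 4n + 4 has the same parity as 4, which is even. Hence 4n + 4 is even.

Only the converse holds.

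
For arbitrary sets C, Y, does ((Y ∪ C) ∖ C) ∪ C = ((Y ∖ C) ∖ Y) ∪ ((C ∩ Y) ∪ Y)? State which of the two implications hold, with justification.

Forward inclusion. This inclusion fails. Take C = {1}, Y = ∅; then 1 ∈ ((Y ∪ C) ∖ C) ∪ C but 1 ∉ ((Y ∖ C) ∖ Y) ∪ ((C ∩ Y) ∪ Y).

Reverse inclusion. Let x ∈ ((Y ∖ C) ∖ Y) ∪ ((C ∩ Y) ∪ Y). Then either x ∈ Y and x ∉ C; or x ∈ C ∩ Y. In each case x ∈ ((Y ∪ C) ∖ C) ∪ C, so ((Y ∖ C) ∖ Y) ∪ ((C ∩ Y) ∪ Y) ⊆ ((Y ∪ C) ∖ C) ∪ C.

The sets are not equal: only the reverse inclusion holds.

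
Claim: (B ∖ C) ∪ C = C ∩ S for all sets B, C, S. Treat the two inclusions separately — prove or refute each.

(⊆) This inclusion fails. Take B = {1}, C = ∅, S = ∅; then 1 ∈ (B ∖ C) ∪ C but 1 ∉ C ∩ S.

(⊇) Let x ∈ C ∩ S. Then either x ∈ C ∩ S and x ∉ B; or x ∈ B ∩ C ∩ S. In each case x ∈ (B ∖ C) ∪ C, so C ∩ S ⊆ (B ∖ C) ∪ C.

Only the reverse inclusion holds.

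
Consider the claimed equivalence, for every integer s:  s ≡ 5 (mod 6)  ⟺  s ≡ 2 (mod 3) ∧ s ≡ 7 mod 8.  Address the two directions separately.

(←) If s ≡ 2 (mod 3) and s ≡ 7 (mod 8), then by the Chinese remainder theorem s ≡ 23 (mod 24). Since 23 ≡ 5 (mod 6) and 6 ∣ 24, we get s ≡ 5 (mod 6).

(→) This fails: s = 17 gives 17 ≡ 5 (mod 6) but 17 ≡ 1 (mod 8), so the conjunction on the right does not hold.

Not equivalent: only (⇐) holds.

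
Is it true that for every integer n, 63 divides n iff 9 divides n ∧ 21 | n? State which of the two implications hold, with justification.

Forward direction. If 63 ∣ n, write n = 63q. Since 63 = 7·9, n = 9·(7q), so 9 ∣ n; and since 63 = 3·21, n = 21·(3q), so 21 ∣ n.

Converse. Suppose 9 ∣ n and 21 ∣ n. Any common multiple of 9 and 21 is a multiple of their lcm; here lcm(9, 21) = 9·21/gcd(9, 21) = 189/3 = 63, so 63 ∣ n.

Equivalent; both directions hold.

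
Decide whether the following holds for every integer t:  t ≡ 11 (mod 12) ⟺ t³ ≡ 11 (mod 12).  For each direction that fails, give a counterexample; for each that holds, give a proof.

Both directions hold; the statement is true.

(⟹) Suppose t ≡ 11 (mod 12). Write t = 12j + 11. Then (12j + 11)³ = 1728j³ + 4752j² + 4356j + 1331 = 12(144j³ + 396j² + 363j + 110) + 11, so t³ ≡ 11 (mod 12).

(⟸) Conversely, suppose t³ ≡ 11 (mod 12). The only residue r in {0, …, 11} with r³ ≡ 11 (mod 12) is r = 11, so t ≡ 11 (mod 12).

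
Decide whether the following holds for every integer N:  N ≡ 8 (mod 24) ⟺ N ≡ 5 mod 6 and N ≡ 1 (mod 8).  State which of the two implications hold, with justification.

(→) This fails: N = 8 gives 8 ≡ 8 (mod 24) but 8 ≡ 2 (mod 6), so the conjunction on the right does not hold.

(←) This fails: N = 17 satisfies both congruences on the right (17 ≡ 5 mod 6 and 17 ≡ 1 mod 8) yet 17 ≡ 17 (mod 24), not 8.

Neither implication holds.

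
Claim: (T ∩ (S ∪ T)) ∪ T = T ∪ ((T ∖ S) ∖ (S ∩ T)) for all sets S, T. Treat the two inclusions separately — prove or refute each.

(⊆) Let x ∈ (T ∩ (S ∪ T)) ∪ T. Then either x ∈ T and x ∉ S; or x ∈ S ∩ T. In each case x ∈ T ∪ ((T ∖ S) ∖ (S ∩ T)), so (T ∩ (S ∪ T)) ∪ T ⊆ T ∪ ((T ∖ S) ∖ (S ∩ T)).

(⊇) Let x ∈ T ∪ ((T ∖ S) ∖ (S ∩ T)). Then either x ∈ T and x ∉ S; or x ∈ S ∩ T. In each case x ∈ (T ∩ (S ∪ T)) ∪ T, so T ∪ ((T ∖ S) ∖ (S ∩ T)) ⊆ (T ∩ (S ∪ T)) ∪ T.

Both inclusions hold.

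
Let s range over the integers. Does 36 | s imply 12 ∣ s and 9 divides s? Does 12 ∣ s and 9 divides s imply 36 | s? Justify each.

Equivalent; both directions hold.

(⇒) If 36 ∣ s, write s = 36q. Since 36 = 3·12, s = 12·(3q), so 12 ∣ s; and since 36 = 4·9, s = 9·(4q), so 9 ∣ s.

(⇐) Suppose 12 ∣ s and 9 ∣ s. Any common multiple of 12 and 9 is a multiple of their lcm; here lcm(12, 9) = 12·9/gcd(12, 9) = 108/3 = 36, so 36 ∣ s.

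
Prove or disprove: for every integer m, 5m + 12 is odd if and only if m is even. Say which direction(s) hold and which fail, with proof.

(⇒) This fails: m = 7 gives 5m + 12 = 47, which is odd, but 7 is odd, not even.

(⇐) This also fails: m = 6 is even, but 5m + 12 = 42 is even, not odd.

Both directions fail.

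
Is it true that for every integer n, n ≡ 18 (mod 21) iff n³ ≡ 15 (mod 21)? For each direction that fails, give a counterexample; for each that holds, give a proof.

[⇐] This fails: take n = 9. Then 9³ = 729 ≡ 15 (mod 21), yet 9 ≡ 9 (mod 21), not 18.

[⇒] Suppose n ≡ 18 (mod 21). Write n = 21j + 18. Then (21j + 18)³ = 9261j³ + 23814j² + 20412j + 5832 = 21(441j³ + 1134j² + 972j + 277) + 15, so n³ ≡ 15 (mod 21).

Only the forward implication holds.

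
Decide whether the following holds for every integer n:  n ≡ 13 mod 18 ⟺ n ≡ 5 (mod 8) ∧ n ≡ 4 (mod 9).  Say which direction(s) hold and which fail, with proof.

Only the reverse direction holds.

[⇒] This fails: n = 49 gives 49 ≡ 13 (mod 18) but 49 ≡ 1 (mod 8), so the conjunction on the right does not hold.

[⇐] Conversely, if n ≡ 5 (mod 8) and n ≡ 4 (mod 9), then by the Chinese remainder theorem n ≡ 13 (mod 72). Since 13 ≡ 13 (mod 18) and 18 ∣ 72, we get n ≡ 13 (mod 18).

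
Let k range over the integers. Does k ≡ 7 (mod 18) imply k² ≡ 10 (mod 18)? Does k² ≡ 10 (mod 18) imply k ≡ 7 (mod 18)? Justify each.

Neither direction holds.

(⇒) This fails: take k = 7. Then 7 ≡ 7 (mod 18), but 7² = 49 ≡ 13 (mod 18), not 10.

(⇐) This fails: take k = 8. Then 8² = 64 ≡ 10 (mod 18), yet 8 ≡ 8 (mod 18), not 7.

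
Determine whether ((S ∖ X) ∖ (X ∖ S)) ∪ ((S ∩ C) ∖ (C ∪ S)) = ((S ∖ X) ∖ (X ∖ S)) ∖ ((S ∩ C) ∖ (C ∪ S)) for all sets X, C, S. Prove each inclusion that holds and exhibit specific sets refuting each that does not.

Forward inclusion. Let x ∈ ((S ∖ X) ∖ (X ∖ S)) ∪ ((S ∩ C) ∖ (C ∪ S)). Then either x ∈ S and x ∉ X, C; or x ∈ C ∩ S and x ∉ X. In each case x ∈ ((S ∖ X) ∖ (X ∖ S)) ∖ ((S ∩ C) ∖ (C ∪ S)), so ((S ∖ X) ∖ (X ∖ S)) ∪ ((S ∩ C) ∖ (C ∪ S)) ⊆ ((S ∖ X) ∖ (X ∖ S)) ∖ ((S ∩ C) ∖ (C ∪ S)).

Reverse inclusion. Let x ∈ ((S ∖ X) ∖ (X ∖ S)) ∖ ((S ∩ C) ∖ (C ∪ S)). Then either x ∈ S and x ∉ X, C; or x ∈ C ∩ S and x ∉ X. In each case x ∈ ((S ∖ X) ∖ (X ∖ S)) ∪ ((S ∩ C) ∖ (C ∪ S)), so ((S ∖ X) ∖ (X ∖ S)) ∖ ((S ∩ C) ∖ (C ∪ S)) ⊆ ((S ∖ X) ∖ (X ∖ S)) ∪ ((S ∩ C) ∖ (C ∪ S)).

Both inclusions hold; the sets are equal.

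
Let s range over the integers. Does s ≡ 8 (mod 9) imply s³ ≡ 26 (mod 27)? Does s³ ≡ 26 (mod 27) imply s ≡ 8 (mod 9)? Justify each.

(⇐) The residues r modulo 27 with r³ ≡ 26 (mod 27) are exactly {8, 17, 26}, and each is ≡ 8 (mod 9).

(⇒) Suppose s ≡ 8 (mod 9). Working modulo 27, s ∈ {8, 17, 26}; for each such r, r³ ≡ 26 (mod 27).

Both implications hold.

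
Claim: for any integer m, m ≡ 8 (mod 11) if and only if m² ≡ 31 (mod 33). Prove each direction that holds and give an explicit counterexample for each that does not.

(⟹) This fails: take m = 30. Then 30 ≡ 8 (mod 11), but 30² = 900 ≡ 9 (mod 33), not 31.

(⟸) This fails: take m = 14. Then 14² = 196 ≡ 31 (mod 33), yet 14 ≡ 3 (mod 11), not 8.

Both directions fail.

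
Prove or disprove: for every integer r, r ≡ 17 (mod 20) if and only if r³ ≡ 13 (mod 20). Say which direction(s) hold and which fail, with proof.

Both implications hold.

(→) Suppose r ≡ 17 (mod 20). Write r = 20j + 17. Then (20j + 17)³ = 8000j³ + 20400j² + 17340j + 4913 = 20(400j³ + 1020j² + 867j + 245) + 13, so r³ ≡ 13 (mod 20).

(←) Conversely, suppose r³ ≡ 13 (mod 20). The only residue r in {0, …, 19} with r³ ≡ 13 (mod 20) is r = 17, so r ≡ 17 (mod 20).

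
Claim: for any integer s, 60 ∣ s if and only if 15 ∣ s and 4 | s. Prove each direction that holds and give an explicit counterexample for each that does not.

[⇒] If 60 ∣ s, write s = 60q. Since 60 = 4·15, s = 15·(4q), so 15 ∣ s; and since 60 = 15·4, s = 4·(15q), so 4 ∣ s.

[⇐] Suppose 15 ∣ s and 4 ∣ s. Any common multiple of 15 and 4 is a multiple of their lcm; here gcd(15, 4) = 1, so lcm(15, 4) = 15·4 = 60, so 60 ∣ s.

Both implications hold.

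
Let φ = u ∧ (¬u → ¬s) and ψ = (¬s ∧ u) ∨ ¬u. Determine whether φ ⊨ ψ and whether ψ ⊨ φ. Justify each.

[⇒] This fails. Under s = T, u = T, the left side is true but the right side is false.

[⇐] This fails. Under s = F, u = F, the left side is false but the right side is true.

Both directions fail.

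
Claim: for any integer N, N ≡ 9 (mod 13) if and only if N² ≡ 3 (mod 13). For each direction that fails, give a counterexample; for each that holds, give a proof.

The forward direction holds; the converse fails.

(⟹) Suppose N ≡ 9 (mod 13). Write N = 13j + 9. Then (13j + 9)² = 169j² + 234j + 81 = 13(13j² + 18j + 6) + 3, so N² ≡ 3 (mod 13).

(⟸) This fails: take N = 4. Then 4² = 16 ≡ 3 (mod 13), yet 4 ≡ 4 (mod 13), not 9.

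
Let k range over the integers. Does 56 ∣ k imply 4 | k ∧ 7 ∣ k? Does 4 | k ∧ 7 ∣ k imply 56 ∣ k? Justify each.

Not equivalent: only (⇒) holds.

(⇐) This fails: take k = 28. Both 4 ∣ 28 and 7 ∣ 28, yet 28 is not a multiple of 56 (since 28 = 0·56 + 28), so 56 ∤ 28.

(⇒) If 56 ∣ k, write k = 56q. Since 56 = 14·4, k = 4·(14q), so 4 ∣ k; and since 56 = 8·7, k = 7·(8q), so 7 ∣ k.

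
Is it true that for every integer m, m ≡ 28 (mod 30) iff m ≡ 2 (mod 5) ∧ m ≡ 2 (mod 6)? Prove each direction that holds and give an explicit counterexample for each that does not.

(→) This fails: m = 28 gives 28 ≡ 28 (mod 30) but 28 ≡ 3 (mod 5), so the conjunction on the right does not hold.

(←) This fails: m = 2 satisfies both congruences on the right (2 ≡ 2 mod 5 and 2 ≡ 2 mod 6) yet 2 ≡ 2 (mod 30), not 28.

Neither direction holds.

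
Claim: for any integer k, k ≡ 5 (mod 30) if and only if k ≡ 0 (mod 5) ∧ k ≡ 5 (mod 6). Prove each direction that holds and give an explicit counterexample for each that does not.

The biconditional holds.

(⟹) Suppose k ≡ 5 (mod 30); write k = 30j + 5. Since 5 ∣ 30, reducing mod 5 gives k ≡ 5 ≡ 0 (mod 5); since 6 ∣ 30, reducing mod 6 gives k ≡ 5 (mod 6).

(⟸) Conversely, if k ≡ 0 (mod 5) and k ≡ 5 (mod 6), then by the Chinese remainder theorem k ≡ 5 (mod 30). This is exactly k ≡ 5 (mod 30).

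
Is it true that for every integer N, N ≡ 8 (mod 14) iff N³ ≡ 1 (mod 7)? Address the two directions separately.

Not equivalent: only (⇒) holds.

(→) Suppose N ≡ 8 (mod 14). Then N³ ≡ 8³ = 512 (mod 14), and since 7 ∣ 14, also N³ ≡ 1 (mod 7).

(←) This fails: take N = 1. Then 1³ = 1 ≡ 1 (mod 7), yet 1 ≡ 1 (mod 14), not 8.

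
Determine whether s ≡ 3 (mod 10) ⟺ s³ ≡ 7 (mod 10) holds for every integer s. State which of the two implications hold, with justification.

(⟸) For the converse, argue contrapositively. If s ≢ 3 (mod 10), then s is congruent to one of 0, 1, 2, 4, 5, 6, 7, 8, 9 modulo 10, and these give s³ ≡ 0, 1, 8, 4, 5, 6, 3, 2, 9 respectively — never 7.

(⟹) Suppose s ≡ 3 (mod 10). Write s = 10j + 3. Then (10j + 3)³ = 1000j³ + 900j² + 270j + 27 = 10(100j³ + 90j² + 27j + 2) + 7, so s³ ≡ 7 (mod 10).

Both directions hold.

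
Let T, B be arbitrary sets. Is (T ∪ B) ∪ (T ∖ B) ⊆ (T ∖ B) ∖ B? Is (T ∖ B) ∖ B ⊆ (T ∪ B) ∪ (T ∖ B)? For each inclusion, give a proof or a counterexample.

(⊆) fails; (⊇) holds.

Reverse inclusion. Let x ∈ (T ∖ B) ∖ B. Then x ∈ T and x ∉ B, from which x ∈ (T ∪ B) ∪ (T ∖ B).

Forward inclusion. This inclusion fails. Take T = ∅, B = {1}; then 1 ∈ (T ∪ B) ∪ (T ∖ B) but 1 ∉ (T ∖ B) ∖ B.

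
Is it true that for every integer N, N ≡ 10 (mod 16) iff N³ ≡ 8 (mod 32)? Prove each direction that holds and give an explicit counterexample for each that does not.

Only the forward implication holds.

(⇒) Suppose N ≡ 10 (mod 16). Working modulo 32, N ∈ {10, 26}; for each such r, r³ ≡ 8 (mod 32).

(⇐) This fails: take N = 2. Then 2³ = 8 ≡ 8 (mod 32), yet 2 ≡ 2 (mod 16), not 10.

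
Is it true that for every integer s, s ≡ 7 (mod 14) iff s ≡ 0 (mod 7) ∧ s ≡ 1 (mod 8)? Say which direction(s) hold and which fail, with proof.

(⇒) fails; (⇐) holds.

(⟹) This fails: s = 35 gives 35 ≡ 7 (mod 14) but 35 ≡ 3 (mod 8), so the conjunction on the right does not hold.

(⟸) Conversely, if s ≡ 0 (mod 7) and s ≡ 1 (mod 8), then by the Chinese remainder theorem s ≡ 49 (mod 56). Since 49 ≡ 7 (mod 14) and 14 ∣ 56, we get s ≡ 7 (mod 14).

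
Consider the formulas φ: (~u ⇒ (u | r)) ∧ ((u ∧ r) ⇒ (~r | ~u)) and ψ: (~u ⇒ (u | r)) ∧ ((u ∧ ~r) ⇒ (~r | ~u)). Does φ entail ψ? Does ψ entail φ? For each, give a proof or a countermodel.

The forward direction holds; the converse fails.

[⇐] This fails. Under u = T, r = T, the left side is false but the right side is true.

[⇒] Assume the antecedent. If u is true, the consequent reduces to true regardless of the other variables. If u is false, the antecedent forces (u = F, r = T), and the consequent holds there. Either way the consequent holds.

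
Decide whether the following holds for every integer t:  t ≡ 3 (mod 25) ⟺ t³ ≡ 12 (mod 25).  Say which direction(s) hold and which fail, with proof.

Forward direction. This fails: take t = 3. Then 3 ≡ 3 (mod 25), but 3³ = 27 ≡ 2 (mod 25), not 12.

Converse. This fails: take t = 8. Then 8³ = 512 ≡ 12 (mod 25), yet 8 ≡ 8 (mod 25), not 3.

(⇒) fails and (⇐) fails.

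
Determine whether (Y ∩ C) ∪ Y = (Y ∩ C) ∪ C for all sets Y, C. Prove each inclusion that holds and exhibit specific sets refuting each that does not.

Forward inclusion. This inclusion fails. Take Y = {1}, C = ∅; then 1 ∈ (Y ∩ C) ∪ Y but 1 ∉ (Y ∩ C) ∪ C.

Reverse inclusion. This inclusion fails. Take Y = ∅, C = {1}; then 1 ∈ (Y ∩ C) ∪ C but 1 ∉ (Y ∩ C) ∪ Y.

Both inclusions fail.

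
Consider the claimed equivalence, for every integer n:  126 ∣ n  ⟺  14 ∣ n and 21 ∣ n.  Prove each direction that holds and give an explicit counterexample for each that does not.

Forward direction. If 126 ∣ n, write n = 126q. Since 126 = 9·14, n = 14·(9q), so 14 ∣ n; and since 126 = 6·21, n = 21·(6q), so 21 ∣ n.

Converse. This fails: take n = 42. Both 14 ∣ 42 and 21 ∣ 42, yet 42 is not a multiple of 126 (since 42 = 0·126 + 42), so 126 ∤ 42.

(⇒) holds; (⇐) fails.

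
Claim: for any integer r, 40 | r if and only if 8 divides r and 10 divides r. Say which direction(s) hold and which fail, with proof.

(→) If 40 ∣ r, write r = 40q. Since 40 = 5·8, r = 8·(5q), so 8 ∣ r; and since 40 = 4·10, r = 10·(4q), so 10 ∣ r.

(←) Suppose 8 ∣ r and 10 ∣ r. Any common multiple of 8 and 10 is a multiple of their lcm; here lcm(8, 10) = 8·10/gcd(8, 10) = 80/2 = 40, so 40 ∣ r.

Both directions hold.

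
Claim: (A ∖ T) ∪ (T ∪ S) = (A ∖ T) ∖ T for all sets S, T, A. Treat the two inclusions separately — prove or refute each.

The sets are not equal: only the reverse inclusion holds.

Reverse inclusion. Let x ∈ (A ∖ T) ∖ T. Then either x ∈ A and x ∉ S, T; or x ∈ S ∩ A and x ∉ T. In each case x ∈ (A ∖ T) ∪ (T ∪ S), so (A ∖ T) ∖ T ⊆ (A ∖ T) ∪ (T ∪ S).

Forward inclusion. This inclusion fails. Take S = {1}, T = ∅, A = ∅; then 1 ∈ (A ∖ T) ∪ (T ∪ S) but 1 ∉ (A ∖ T) ∖ T.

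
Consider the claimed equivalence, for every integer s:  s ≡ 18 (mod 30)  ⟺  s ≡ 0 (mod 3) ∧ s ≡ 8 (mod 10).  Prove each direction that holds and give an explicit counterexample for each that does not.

(⟸) If s ≡ 0 (mod 3) and s ≡ 8 (mod 10), then by the Chinese remainder theorem s ≡ 18 (mod 30). This is exactly s ≡ 18 (mod 30).

(⟹) Suppose s ≡ 18 (mod 30); write s = 30j + 18. Since 3 ∣ 30, reducing mod 3 gives s ≡ 18 ≡ 0 (mod 3); since 10 ∣ 30, reducing mod 10 gives s ≡ 18 ≡ 8 (mod 10).

Both directions hold.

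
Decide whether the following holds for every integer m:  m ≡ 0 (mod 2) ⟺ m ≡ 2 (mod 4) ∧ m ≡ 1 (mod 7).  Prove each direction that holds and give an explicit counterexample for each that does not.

Only the reverse direction holds.

Converse. If m ≡ 2 (mod 4) and m ≡ 1 (mod 7), then by the Chinese remainder theorem m ≡ 22 (mod 28). Since 22 ≡ 0 (mod 2) and 2 ∣ 28, we get m ≡ 0 (mod 2).

Forward direction. This fails: m = 0 gives 0 ≡ 0 (mod 2) but 0 ≡ 0 (mod 4), so the conjunction on the right does not hold.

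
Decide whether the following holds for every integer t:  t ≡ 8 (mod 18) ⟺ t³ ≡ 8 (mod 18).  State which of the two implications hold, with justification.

Forward direction. Suppose t ≡ 8 (mod 18). Write t = 18j + 8. Then (18j + 8)³ = 5832j³ + 7776j² + 3456j + 512 = 18(324j³ + 432j² + 192j + 28) + 8, so t³ ≡ 8 (mod 18).

Converse. This fails: take t = 2. Then 2³ = 8 ≡ 8 (mod 18), yet 2 ≡ 2 (mod 18), not 8.

The forward direction holds; the converse fails.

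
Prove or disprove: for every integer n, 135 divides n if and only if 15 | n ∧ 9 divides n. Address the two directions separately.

Only the forward direction holds.

Forward direction. If 135 ∣ n, write n = 135q. Since 135 = 9·15, n = 15·(9q), so 15 ∣ n; and since 135 = 15·9, n = 9·(15q), so 9 ∣ n.

Converse. This fails: take n = 45. Both 15 ∣ 45 and 9 ∣ 45, yet 45 is not a multiple of 135 (since 45 = 0·135 + 45), so 135 ∤ 45.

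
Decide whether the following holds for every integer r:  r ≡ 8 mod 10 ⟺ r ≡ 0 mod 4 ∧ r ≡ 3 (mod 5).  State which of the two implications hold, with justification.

(⇒) fails; (⇐) holds.

(→) This fails: r = 18 gives 18 ≡ 8 (mod 10) but 18 ≡ 2 (mod 4), so the conjunction on the right does not hold.

(←) Conversely, if r ≡ 0 (mod 4) and r ≡ 3 (mod 5), then by the Chinese remainder theorem r ≡ 8 (mod 20). Since 8 ≡ 8 (mod 10) and 10 ∣ 20, we get r ≡ 8 (mod 10).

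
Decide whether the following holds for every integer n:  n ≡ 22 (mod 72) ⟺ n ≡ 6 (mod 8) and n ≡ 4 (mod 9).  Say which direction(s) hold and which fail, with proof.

[⇒] Suppose n ≡ 22 (mod 72); write n = 72j + 22. Since 8 ∣ 72, reducing mod 8 gives n ≡ 22 ≡ 6 (mod 8); since 9 ∣ 72, reducing mod 9 gives n ≡ 22 ≡ 4 (mod 9).

[⇐] Conversely, if n ≡ 6 (mod 8) and n ≡ 4 (mod 9), then by the Chinese remainder theorem n ≡ 22 (mod 72). This is exactly n ≡ 22 (mod 72).

Both implications hold.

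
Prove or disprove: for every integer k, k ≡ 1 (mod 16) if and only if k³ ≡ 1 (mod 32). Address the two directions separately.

Only the reverse direction holds.

Forward direction. This fails: take k = 17. Then 17 ≡ 1 (mod 16), but 17³ = 4913 ≡ 17 (mod 32), not 1.

Converse. The residues r modulo 32 with r³ ≡ 1 (mod 32) are exactly {1}, and each is ≡ 1 (mod 16).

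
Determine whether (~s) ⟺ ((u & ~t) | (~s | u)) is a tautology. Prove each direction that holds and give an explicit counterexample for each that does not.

The forward direction holds; the converse fails.

[⇒] Assume the antecedent. If s is true, the antecedent cannot hold. If s is false, (u & ~t) | (~s | u) reduces to true regardless of the other variables. Either way (u & ~t) | (~s | u) holds.

[⇐] This fails. Under s = T, u = T, t = F, the left side is false but the right side is true.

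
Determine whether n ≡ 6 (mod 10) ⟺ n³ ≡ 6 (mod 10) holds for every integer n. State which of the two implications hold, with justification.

(→) Suppose n ≡ 6 (mod 10). Write n = 10j + 6. Then (10j + 6)³ = 1000j³ + 1800j² + 1080j + 216 = 10(100j³ + 180j² + 108j + 21) + 6, so n³ ≡ 6 (mod 10).

(←) Conversely, suppose n³ ≡ 6 (mod 10). The only residue r in {0, …, 9} with r³ ≡ 6 (mod 10) is r = 6, so n ≡ 6 (mod 10).

The biconditional holds.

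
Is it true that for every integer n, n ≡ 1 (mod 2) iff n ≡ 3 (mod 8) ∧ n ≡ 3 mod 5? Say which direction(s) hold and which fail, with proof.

Not equivalent: only (⇐) holds.

Forward direction. This fails: n = 1 gives 1 ≡ 1 (mod 2) but 1 ≡ 1 (mod 8), so the conjunction on the right does not hold.

Converse. If n ≡ 3 (mod 8) and n ≡ 3 (mod 5), then by the Chinese remainder theorem n ≡ 3 (mod 40). Since 3 ≡ 1 (mod 2) and 2 ∣ 40, we get n ≡ 1 (mod 2).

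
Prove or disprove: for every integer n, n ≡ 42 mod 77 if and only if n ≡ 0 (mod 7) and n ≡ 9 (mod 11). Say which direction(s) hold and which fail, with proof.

Equivalent; both directions hold.

[⇒] Suppose n ≡ 42 (mod 77); write n = 77j + 42. Since 7 ∣ 77, reducing mod 7 gives n ≡ 42 ≡ 0 (mod 7); since 11 ∣ 77, reducing mod 11 gives n ≡ 42 ≡ 9 (mod 11).

[⇐] Conversely, if n ≡ 0 (mod 7) and n ≡ 9 (mod 11), then by the Chinese remainder theorem n ≡ 42 (mod 77). This is exactly n ≡ 42 (mod 77).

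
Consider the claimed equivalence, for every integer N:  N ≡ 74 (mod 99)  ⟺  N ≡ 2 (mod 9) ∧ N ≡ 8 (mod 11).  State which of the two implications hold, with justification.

(⟹) Suppose N ≡ 74 (mod 99); write N = 99j + 74. Since 9 ∣ 99, reducing mod 9 gives N ≡ 74 ≡ 2 (mod 9); since 11 ∣ 99, reducing mod 11 gives N ≡ 74 ≡ 8 (mod 11).

(⟸) Conversely, if N ≡ 2 (mod 9) and N ≡ 8 (mod 11), then by the Chinese remainder theorem N ≡ 74 (mod 99). This is exactly N ≡ 74 (mod 99).

Equivalent; both directions hold.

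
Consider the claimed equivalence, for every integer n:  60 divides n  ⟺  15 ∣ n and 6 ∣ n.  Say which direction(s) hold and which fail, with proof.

Not equivalent: only (⇒) holds.

(⟹) If 60 ∣ n, write n = 60q. Since 60 = 4·15, n = 15·(4q), so 15 ∣ n; and since 60 = 10·6, n = 6·(10q), so 6 ∣ n.

(⟸) This fails: take n = 30. Both 15 ∣ 30 and 6 ∣ 30, yet 30 is not a multiple of 60 (since 30 = 0·60 + 30), so 60 ∤ 30.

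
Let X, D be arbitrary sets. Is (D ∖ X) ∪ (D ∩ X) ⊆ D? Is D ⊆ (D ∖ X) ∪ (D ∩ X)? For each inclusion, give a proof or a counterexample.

(⟹) Let x ∈ (D ∖ X) ∪ (D ∩ X). Then either x ∈ D and x ∉ X; or x ∈ X ∩ D. In each case x ∈ D, so (D ∖ X) ∪ (D ∩ X) ⊆ D.

(⟸) Let x ∈ D. Then either x ∈ D and x ∉ X; or x ∈ X ∩ D. In each case x ∈ (D ∖ X) ∪ (D ∩ X), so D ⊆ (D ∖ X) ∪ (D ∩ X).

Both inclusions hold; the sets are equal.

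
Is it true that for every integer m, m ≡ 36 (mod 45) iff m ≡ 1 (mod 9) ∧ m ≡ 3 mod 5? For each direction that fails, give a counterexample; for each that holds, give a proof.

(⇒) fails and (⇐) fails.

Forward direction. This fails: m = 36 gives 36 ≡ 36 (mod 45) but 36 ≡ 0 (mod 9), so the conjunction on the right does not hold.

Converse. This fails: m = 28 satisfies both congruences on the right (28 ≡ 1 mod 9 and 28 ≡ 3 mod 5) yet 28 ≡ 28 (mod 45), not 36.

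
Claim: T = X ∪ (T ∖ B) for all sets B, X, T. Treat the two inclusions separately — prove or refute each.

(⊆) This inclusion fails. Take B = {1}, X = ∅, T = {1}; then 1 ∈ T but 1 ∉ X ∪ (T ∖ B).

(⊇) This inclusion fails. Take B = ∅, X = {1}, T = ∅; then 1 ∈ X ∪ (T ∖ B) but 1 ∉ T.

Neither inclusion holds.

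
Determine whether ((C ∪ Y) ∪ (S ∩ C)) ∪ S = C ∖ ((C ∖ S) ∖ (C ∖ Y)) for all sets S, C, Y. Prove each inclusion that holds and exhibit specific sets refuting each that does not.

(⊆) This inclusion fails. Take S = {1}, C = ∅, Y = ∅; then 1 ∈ ((C ∪ Y) ∪ (S ∩ C)) ∪ S but 1 ∉ C ∖ ((C ∖ S) ∖ (C ∖ Y)).

(⊇) Let x ∈ C ∖ ((C ∖ S) ∖ (C ∖ Y)). Then either x ∈ C and x ∉ S, Y; or x ∈ S ∩ C and x ∉ Y; or x ∈ S ∩ C ∩ Y. In each case x ∈ ((C ∪ Y) ∪ (S ∩ C)) ∪ S, so C ∖ ((C ∖ S) ∖ (C ∖ Y)) ⊆ ((C ∪ Y) ∪ (S ∩ C)) ∪ S.

(⊆) fails; (⊇) holds.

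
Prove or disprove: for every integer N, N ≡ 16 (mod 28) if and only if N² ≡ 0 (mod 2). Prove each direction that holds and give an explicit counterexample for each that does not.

(→) Suppose N ≡ 16 (mod 28). Then N² ≡ 16² = 256 (mod 28), and since 2 ∣ 28, also N² ≡ 0 (mod 2).

(←) This fails: take N = 0. Then 0² = 0 ≡ 0 (mod 2), yet 0 ≡ 0 (mod 28), not 16.

(⇒) holds; (⇐) fails.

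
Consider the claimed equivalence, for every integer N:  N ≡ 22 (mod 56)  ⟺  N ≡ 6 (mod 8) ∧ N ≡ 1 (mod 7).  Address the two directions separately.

(→) Suppose N ≡ 22 (mod 56); write N = 56j + 22. Since 8 ∣ 56, reducing mod 8 gives N ≡ 22 ≡ 6 (mod 8); since 7 ∣ 56, reducing mod 7 gives N ≡ 22 ≡ 1 (mod 7).

(←) Conversely, if N ≡ 6 (mod 8) and N ≡ 1 (mod 7), then by the Chinese remainder theorem N ≡ 22 (mod 56). This is exactly N ≡ 22 (mod 56).

Both directions hold.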